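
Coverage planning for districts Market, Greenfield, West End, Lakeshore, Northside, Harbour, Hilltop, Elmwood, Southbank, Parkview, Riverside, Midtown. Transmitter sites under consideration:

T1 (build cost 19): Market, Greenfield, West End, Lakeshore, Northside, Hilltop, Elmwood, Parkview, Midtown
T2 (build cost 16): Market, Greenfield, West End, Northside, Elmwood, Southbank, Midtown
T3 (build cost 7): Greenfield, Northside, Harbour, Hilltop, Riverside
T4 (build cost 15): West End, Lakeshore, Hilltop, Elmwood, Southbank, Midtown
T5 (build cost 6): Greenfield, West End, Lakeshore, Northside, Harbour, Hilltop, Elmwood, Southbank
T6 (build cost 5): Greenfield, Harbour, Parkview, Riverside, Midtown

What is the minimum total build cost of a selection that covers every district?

T2, T5, T6 cover every district at build cost 16 + 6 + 5 = 27.
Any cover uses at least 3 transmitter sites; among all covering selections none totals below 27.

27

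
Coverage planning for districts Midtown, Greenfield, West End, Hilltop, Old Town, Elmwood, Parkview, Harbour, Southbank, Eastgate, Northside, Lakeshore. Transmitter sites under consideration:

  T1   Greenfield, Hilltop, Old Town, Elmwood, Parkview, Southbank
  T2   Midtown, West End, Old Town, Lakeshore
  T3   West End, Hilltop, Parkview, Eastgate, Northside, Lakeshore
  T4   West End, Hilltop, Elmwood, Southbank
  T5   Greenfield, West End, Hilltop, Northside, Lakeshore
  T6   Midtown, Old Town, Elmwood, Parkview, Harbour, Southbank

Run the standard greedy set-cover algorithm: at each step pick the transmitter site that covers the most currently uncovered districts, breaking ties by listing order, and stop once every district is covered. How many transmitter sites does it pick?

Pick 1: T1 covers 6 new districts (Greenfield, Hilltop, Old Town, Elmwood, Parkview, Southbank).
Pick 2: T3 covers 4 new districts (West End, Eastgate, Northside, Lakeshore).
Pick 3: T6 covers 2 new districts (Midtown, Harbour).
Greedy uses 3 transmitter sites.

3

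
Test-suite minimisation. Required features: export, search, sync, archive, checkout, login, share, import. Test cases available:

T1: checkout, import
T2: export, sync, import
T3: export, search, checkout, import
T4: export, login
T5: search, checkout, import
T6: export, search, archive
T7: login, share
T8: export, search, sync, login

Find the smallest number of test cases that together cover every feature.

T1, T2, T6, T7 together cover {export, search, sync, archive, checkout, login, share, import} — every feature.
No 3 of the 8 test cases cover everything (all 56 triples fall short), so 4 is minimum.

4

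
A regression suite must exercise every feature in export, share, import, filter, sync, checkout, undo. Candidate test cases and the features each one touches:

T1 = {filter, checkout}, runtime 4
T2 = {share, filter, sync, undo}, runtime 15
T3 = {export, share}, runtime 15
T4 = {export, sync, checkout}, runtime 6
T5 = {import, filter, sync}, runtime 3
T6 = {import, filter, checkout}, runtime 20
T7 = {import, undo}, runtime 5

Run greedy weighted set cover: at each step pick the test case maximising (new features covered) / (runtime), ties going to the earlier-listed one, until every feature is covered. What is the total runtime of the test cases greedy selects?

29

Pick 1: T5 adds 3 new (import, filter, sync) at runtime 3 (ratio 3/3).
Pick 2: T4 adds 2 new (export, checkout) at runtime 6 (ratio 2/6).
Pick 3: T7 adds 1 new (undo) at runtime 5 (ratio 1/5).
Pick 4: T2 adds 1 new (share) at runtime 15 (ratio 1/15).
Greedy total runtime: 3 + 6 + 5 + 15 = 29. (The true optimum is 24, so greedy overshoots here.)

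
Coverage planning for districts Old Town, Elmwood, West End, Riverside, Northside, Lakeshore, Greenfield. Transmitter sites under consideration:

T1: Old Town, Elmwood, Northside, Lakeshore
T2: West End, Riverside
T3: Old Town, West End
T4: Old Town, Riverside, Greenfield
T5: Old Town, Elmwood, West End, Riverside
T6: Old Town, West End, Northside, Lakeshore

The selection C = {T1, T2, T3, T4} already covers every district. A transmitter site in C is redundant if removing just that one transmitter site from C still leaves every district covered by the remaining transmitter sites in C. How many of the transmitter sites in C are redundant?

Drop T1: Elmwood, Northside, Lakeshore uncovered — not redundant.
Drop T2: the rest still cover every district — redundant.
Drop T3: the rest still cover every district — redundant.
Drop T4: Greenfield uncovered — not redundant.
2 redundant: T2, T3.

2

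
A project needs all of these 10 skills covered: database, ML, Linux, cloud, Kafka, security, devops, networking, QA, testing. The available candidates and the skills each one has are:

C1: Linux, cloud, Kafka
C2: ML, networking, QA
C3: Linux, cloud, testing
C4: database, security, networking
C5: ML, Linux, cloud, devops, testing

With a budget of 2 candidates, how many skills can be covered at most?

Choosing C4, C5 covers {database, ML, Linux, cloud, security, devops, networking, testing} — 8 skills.
No choice of 2 candidates does better; here Kafka, QA are left uncovered.

8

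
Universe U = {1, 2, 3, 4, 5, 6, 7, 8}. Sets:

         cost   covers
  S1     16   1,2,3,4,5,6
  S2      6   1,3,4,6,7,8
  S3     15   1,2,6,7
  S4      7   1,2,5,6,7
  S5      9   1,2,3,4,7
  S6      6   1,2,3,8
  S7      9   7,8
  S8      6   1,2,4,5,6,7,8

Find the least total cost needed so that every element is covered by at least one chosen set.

12

S2, S8 cover every element at cost 6 + 6 = 12.
Any cover uses at least 2 sets; among all covering selections none totals below 12.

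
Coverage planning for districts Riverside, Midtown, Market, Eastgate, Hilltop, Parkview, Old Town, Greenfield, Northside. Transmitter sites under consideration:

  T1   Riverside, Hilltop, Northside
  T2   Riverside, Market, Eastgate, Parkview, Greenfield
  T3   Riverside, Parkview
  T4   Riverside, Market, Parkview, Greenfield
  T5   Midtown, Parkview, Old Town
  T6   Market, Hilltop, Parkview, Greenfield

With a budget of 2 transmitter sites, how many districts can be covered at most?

Choosing T1, T2 covers {Riverside, Market, Eastgate, Hilltop, Parkview, Greenfield, Northside} — 7 districts.
No choice of 2 transmitter sites does better; here Midtown, Old Town are left uncovered.

7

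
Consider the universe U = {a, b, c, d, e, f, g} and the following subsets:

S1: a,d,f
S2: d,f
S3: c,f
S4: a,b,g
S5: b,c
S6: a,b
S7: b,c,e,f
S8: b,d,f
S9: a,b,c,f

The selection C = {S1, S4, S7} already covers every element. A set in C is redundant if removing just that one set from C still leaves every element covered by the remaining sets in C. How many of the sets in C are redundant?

Drop S1: d uncovered — not redundant.
Drop S4: g uncovered — not redundant.
Drop S7: c, e uncovered — not redundant.
None of the sets in C is redundant.

0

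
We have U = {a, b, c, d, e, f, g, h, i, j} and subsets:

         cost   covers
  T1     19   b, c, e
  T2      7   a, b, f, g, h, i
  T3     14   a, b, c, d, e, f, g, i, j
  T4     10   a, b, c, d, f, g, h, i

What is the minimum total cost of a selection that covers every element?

T2, T3 cover every element at cost 7 + 14 = 21.
Any cover uses at least 2 sets; among all covering selections none totals below 21.

21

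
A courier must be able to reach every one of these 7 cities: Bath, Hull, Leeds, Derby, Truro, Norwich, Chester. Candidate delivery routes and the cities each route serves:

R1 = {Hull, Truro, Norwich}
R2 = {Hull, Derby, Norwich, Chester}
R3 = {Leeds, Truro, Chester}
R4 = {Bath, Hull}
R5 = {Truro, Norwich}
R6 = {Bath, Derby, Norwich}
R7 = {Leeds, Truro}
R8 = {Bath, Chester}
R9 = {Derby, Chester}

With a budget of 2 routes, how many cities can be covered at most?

Choosing R2, R3 covers {Hull, Leeds, Derby, Truro, Norwich, Chester} — 6 cities.
No choice of 2 routes does better; here Bath is left uncovered.

6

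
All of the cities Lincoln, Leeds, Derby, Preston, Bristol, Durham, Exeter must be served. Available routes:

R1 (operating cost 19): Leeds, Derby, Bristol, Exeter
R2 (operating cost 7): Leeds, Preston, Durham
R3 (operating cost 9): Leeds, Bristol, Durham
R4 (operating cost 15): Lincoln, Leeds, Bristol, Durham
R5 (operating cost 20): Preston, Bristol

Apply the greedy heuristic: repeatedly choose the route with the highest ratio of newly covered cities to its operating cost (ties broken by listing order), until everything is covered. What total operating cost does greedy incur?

Pick 1: R2 adds 3 new (Leeds, Preston, Durham) at operating cost 7 (ratio 3/7).
Pick 2: R1 adds 3 new (Derby, Bristol, Exeter) at operating cost 19 (ratio 3/19).
Pick 3: R4 adds 1 new (Lincoln) at operating cost 15 (ratio 1/15).
Greedy total operating cost: 7 + 19 + 15 = 41.

41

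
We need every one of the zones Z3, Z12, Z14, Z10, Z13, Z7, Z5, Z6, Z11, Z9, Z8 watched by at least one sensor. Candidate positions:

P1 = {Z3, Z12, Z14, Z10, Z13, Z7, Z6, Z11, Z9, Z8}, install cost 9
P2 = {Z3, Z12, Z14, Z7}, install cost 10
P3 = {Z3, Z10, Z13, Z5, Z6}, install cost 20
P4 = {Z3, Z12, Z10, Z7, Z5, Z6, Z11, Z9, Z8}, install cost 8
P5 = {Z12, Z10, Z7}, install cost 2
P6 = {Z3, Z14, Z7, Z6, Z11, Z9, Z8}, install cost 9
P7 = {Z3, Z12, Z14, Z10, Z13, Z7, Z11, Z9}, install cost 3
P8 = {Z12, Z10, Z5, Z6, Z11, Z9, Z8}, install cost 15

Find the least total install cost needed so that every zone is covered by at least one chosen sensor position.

P4, P7 cover every zone at install cost 8 + 3 = 11.
Any cover uses at least 2 sensor positions; among all covering selections none totals below 11.

11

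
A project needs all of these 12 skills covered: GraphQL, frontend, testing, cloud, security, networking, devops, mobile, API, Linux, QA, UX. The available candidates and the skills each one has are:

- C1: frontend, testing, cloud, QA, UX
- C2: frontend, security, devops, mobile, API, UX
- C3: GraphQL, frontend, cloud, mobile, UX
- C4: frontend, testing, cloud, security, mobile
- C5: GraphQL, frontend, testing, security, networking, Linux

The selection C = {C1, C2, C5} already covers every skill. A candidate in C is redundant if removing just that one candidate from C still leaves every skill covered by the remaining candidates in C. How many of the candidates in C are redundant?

0

Drop C1: cloud, QA uncovered — not redundant.
Drop C2: devops, mobile, API uncovered — not redundant.
Drop C5: GraphQL, networking, Linux uncovered — not redundant.
None of the candidates in C is redundant.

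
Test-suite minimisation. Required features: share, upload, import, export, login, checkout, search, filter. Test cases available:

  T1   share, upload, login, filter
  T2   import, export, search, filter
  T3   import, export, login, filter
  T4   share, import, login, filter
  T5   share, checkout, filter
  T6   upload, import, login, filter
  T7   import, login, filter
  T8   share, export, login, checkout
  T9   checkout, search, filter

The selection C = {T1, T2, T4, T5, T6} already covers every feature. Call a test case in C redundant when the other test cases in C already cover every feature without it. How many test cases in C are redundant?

Drop T1: the rest still cover every feature — redundant.
Drop T2: export, search uncovered — not redundant.
Drop T4: the rest still cover every feature — redundant.
Drop T5: checkout uncovered — not redundant.
Drop T6: the rest still cover every feature — redundant.
3 redundant: T1, T4, T6.

3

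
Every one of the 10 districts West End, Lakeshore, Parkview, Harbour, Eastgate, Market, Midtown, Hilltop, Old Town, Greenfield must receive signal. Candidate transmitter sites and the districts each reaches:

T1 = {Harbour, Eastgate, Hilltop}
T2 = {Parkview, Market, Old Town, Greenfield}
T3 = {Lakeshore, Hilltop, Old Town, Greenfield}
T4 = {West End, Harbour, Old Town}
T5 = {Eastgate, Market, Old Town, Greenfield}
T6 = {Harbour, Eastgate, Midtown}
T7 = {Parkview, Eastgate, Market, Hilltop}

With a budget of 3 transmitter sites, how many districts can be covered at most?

9

Choosing T2, T3, T6 covers {Lakeshore, Parkview, Harbour, Eastgate, Market, Midtown, Hilltop, Old Town, Greenfield} — 9 districts.
No choice of 3 transmitter sites does better; here West End is left uncovered.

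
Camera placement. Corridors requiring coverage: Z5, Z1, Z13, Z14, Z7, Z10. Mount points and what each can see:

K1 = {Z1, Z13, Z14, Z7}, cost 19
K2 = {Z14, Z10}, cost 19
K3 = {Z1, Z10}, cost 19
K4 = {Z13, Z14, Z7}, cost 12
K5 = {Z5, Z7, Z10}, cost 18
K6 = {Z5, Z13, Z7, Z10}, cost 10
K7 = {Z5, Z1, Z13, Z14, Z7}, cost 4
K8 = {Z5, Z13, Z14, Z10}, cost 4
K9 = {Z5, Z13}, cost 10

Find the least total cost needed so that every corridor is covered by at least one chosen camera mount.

K7, K8 cover every corridor at cost 4 + 4 = 8.
Any cover uses at least 2 camera mounts; among all covering selections none totals below 8.

8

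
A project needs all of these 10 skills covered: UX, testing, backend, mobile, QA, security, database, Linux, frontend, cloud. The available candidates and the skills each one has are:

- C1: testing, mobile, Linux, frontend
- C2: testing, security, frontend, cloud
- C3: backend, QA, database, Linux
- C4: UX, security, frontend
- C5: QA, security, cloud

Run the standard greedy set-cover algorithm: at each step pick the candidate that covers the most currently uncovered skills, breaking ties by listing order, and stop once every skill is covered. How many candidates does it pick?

Pick 1: C1 covers 4 new skills (testing, mobile, Linux, frontend).
Pick 2: C3 covers 3 new skills (backend, QA, database).
Pick 3: C2 covers 2 new skills (security, cloud).
Pick 4: C4 covers 1 new skills (UX).
Greedy uses 4 candidates.

4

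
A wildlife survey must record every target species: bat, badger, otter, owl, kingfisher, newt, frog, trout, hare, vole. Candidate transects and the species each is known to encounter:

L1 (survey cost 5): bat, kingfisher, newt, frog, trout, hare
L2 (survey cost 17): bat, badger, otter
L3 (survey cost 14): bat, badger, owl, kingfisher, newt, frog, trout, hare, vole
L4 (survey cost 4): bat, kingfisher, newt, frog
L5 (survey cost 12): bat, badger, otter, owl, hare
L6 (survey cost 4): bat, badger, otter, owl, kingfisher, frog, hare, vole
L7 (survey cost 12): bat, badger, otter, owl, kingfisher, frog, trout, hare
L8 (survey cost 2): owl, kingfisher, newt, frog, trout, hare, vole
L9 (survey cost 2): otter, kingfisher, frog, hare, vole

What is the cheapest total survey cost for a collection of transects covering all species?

L6, L8 cover every species at survey cost 4 + 2 = 6.
Any cover uses at least 2 transects; among all covering selections none totals below 6.

6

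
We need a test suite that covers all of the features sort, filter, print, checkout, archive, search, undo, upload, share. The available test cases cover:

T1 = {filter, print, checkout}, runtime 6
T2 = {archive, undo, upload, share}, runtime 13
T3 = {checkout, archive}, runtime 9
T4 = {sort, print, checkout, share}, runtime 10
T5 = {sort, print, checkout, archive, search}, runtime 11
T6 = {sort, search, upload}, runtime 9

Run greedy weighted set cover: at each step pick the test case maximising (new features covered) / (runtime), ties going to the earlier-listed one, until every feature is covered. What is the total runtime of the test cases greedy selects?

28

Pick 1: T1 adds 3 new (filter, print, checkout) at runtime 6 (ratio 3/6).
Pick 2: T6 adds 3 new (sort, search, upload) at runtime 9 (ratio 3/9).
Pick 3: T2 adds 3 new (archive, undo, share) at runtime 13 (ratio 3/13).
Greedy total runtime: 6 + 9 + 13 = 28.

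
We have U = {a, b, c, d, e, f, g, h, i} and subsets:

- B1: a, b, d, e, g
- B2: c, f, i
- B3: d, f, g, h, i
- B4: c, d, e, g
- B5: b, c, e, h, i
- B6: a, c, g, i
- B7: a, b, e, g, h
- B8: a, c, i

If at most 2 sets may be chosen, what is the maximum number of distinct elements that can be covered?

8

Choosing B1, B2 covers {a, b, c, d, e, f, g, i} — 8 elements.
No choice of 2 sets does better; here h is left uncovered.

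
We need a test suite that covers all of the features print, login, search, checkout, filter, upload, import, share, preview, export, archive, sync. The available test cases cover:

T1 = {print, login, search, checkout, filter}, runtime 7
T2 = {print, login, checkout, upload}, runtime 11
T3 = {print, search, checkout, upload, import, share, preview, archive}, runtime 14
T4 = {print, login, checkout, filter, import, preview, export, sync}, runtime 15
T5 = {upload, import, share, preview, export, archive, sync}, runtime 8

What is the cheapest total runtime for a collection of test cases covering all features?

15

T1, T5 cover every feature at runtime 7 + 8 = 15.
Any cover uses at least 2 test cases; among all covering selections none totals below 15.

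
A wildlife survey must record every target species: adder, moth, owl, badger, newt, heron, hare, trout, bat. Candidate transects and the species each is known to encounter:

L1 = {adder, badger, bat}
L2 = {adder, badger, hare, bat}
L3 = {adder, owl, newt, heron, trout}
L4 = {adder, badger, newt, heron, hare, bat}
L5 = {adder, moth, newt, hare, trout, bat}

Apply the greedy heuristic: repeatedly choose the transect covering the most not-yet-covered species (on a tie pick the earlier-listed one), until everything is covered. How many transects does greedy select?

3

Pick 1: L4 covers 6 new species (adder, badger, newt, heron, hare, bat).
Pick 2: L3 covers 2 new species (owl, trout).
Pick 3: L5 covers 1 new species (moth).
Greedy uses 3 transects.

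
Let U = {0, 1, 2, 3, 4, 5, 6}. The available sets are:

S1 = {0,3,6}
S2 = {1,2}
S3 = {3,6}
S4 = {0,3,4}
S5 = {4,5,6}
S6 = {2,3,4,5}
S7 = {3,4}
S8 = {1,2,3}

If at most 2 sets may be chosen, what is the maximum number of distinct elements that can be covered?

Choosing S1, S6 covers {0, 2, 3, 4, 5, 6} — 6 elements.
No choice of 2 sets does better; here 1 is left uncovered.

6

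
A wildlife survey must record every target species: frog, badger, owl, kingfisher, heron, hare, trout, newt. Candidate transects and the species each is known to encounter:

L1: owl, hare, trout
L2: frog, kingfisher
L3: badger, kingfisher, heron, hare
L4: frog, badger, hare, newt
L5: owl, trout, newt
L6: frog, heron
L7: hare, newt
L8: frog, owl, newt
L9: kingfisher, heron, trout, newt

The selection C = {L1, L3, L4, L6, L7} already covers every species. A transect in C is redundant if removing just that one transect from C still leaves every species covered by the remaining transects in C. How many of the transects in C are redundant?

Drop L1: owl, trout uncovered — not redundant.
Drop L3: kingfisher uncovered — not redundant.
Drop L4: the rest still cover every species — redundant.
Drop L6: the rest still cover every species — redundant.
Drop L7: the rest still cover every species — redundant.
3 redundant: L4, L6, L7.

3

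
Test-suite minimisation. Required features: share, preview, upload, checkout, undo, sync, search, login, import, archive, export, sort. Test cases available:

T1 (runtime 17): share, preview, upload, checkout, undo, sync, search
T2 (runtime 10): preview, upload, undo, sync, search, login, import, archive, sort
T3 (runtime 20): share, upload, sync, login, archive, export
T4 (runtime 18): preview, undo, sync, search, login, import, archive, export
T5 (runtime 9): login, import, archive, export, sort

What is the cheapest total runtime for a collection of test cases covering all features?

T1, T5 cover every feature at runtime 17 + 9 = 26.
Any cover uses at least 2 test cases; among all covering selections none totals below 26.
Greedy by coverage-per-runtime would pick T2, T1, T5 for 36 — worse than the optimum 26.

26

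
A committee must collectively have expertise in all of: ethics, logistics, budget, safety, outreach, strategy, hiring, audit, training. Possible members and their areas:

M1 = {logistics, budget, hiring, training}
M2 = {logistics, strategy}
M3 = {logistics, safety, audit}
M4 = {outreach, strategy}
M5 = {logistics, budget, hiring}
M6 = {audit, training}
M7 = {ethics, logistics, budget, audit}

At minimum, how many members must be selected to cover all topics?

M1, M3, M4, M7 together cover {ethics, logistics, budget, safety, outreach, strategy, hiring, audit, training} — every topic.
No 3 of the 7 members cover everything (all 35 triples fall short), so 4 is minimum.

4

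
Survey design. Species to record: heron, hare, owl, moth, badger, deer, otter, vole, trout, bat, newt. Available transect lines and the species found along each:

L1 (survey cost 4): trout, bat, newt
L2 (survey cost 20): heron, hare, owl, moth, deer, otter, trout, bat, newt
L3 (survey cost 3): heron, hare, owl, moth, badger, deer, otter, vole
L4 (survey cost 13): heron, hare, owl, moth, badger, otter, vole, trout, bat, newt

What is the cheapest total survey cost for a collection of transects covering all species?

7

L1, L3 cover every species at survey cost 4 + 3 = 7.
Any cover uses at least 2 transects; among all covering selections none totals below 7.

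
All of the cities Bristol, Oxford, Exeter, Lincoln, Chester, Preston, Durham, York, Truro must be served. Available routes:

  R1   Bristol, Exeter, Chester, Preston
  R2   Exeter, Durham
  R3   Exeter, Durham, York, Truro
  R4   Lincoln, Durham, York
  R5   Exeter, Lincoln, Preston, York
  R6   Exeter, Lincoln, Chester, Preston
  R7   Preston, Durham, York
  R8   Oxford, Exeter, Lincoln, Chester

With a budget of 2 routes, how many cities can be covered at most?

Choosing R1, R3 covers {Bristol, Exeter, Chester, Preston, Durham, York, Truro} — 7 cities.
No choice of 2 routes does better; here Oxford, Lincoln are left uncovered.

7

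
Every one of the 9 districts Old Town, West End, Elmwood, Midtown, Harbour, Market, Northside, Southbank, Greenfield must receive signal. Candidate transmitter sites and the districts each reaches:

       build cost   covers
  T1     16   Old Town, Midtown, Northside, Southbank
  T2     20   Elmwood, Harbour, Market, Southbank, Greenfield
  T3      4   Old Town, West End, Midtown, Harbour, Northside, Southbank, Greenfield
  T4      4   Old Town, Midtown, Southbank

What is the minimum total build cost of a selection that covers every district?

24

T2, T3 cover every district at build cost 20 + 4 = 24.
Any cover uses at least 2 transmitter sites; among all covering selections none totals below 24.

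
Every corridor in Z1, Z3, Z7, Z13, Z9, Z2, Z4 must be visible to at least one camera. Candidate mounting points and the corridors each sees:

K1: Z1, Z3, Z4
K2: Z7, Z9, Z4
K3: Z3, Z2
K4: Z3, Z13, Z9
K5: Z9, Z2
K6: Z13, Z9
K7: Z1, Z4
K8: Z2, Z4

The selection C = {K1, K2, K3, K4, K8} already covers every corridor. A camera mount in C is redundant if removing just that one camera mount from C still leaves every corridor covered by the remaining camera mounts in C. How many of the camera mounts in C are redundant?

Drop K1: Z1 uncovered — not redundant.
Drop K2: Z7 uncovered — not redundant.
Drop K3: the rest still cover every corridor — redundant.
Drop K4: Z13 uncovered — not redundant.
Drop K8: the rest still cover every corridor — redundant.
2 redundant: K3, K8.

2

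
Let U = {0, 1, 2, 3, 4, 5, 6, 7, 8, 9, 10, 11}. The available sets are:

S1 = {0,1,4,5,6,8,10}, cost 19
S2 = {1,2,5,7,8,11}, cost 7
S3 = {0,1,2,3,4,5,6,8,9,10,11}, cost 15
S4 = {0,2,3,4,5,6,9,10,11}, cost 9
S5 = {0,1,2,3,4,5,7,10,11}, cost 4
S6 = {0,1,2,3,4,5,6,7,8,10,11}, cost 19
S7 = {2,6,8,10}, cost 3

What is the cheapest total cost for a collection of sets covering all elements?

S2, S4 cover every element at cost 7 + 9 = 16.
Any cover uses at least 2 sets; among all covering selections none totals below 16.

16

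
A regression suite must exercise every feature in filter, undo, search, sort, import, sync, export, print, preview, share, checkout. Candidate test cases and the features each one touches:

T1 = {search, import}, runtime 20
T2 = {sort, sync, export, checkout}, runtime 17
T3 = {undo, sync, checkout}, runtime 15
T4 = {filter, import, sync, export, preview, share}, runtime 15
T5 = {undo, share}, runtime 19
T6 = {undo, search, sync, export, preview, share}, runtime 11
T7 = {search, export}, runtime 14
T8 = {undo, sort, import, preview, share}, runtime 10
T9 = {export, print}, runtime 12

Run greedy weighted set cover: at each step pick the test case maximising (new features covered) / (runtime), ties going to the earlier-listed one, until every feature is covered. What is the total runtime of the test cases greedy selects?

63

Pick 1: T6 adds 6 new (undo, search, sync, export, preview, share) at runtime 11 (ratio 6/11).
Pick 2: T8 adds 2 new (sort, import) at runtime 10 (ratio 2/10).
Pick 3: T9 adds 1 new (print) at runtime 12 (ratio 1/12).
Pick 4: T3 adds 1 new (checkout) at runtime 15 (ratio 1/15).
Pick 5: T4 adds 1 new (filter) at runtime 15 (ratio 1/15).
Greedy total runtime: 11 + 10 + 12 + 15 + 15 = 63. (The true optimum is 55, so greedy overshoots here.)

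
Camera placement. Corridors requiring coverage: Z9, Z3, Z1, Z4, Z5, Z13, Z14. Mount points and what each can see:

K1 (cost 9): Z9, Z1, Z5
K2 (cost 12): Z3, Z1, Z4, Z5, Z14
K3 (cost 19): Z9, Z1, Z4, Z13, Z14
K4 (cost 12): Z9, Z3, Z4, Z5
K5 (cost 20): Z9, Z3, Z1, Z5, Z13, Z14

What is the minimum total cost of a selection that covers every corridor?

31

K2, K3 cover every corridor at cost 12 + 19 = 31.
Any cover uses at least 2 camera mounts; among all covering selections none totals below 31.
Greedy by coverage-per-cost would pick K2, K1, K3 for 40 — worse than the optimum 31.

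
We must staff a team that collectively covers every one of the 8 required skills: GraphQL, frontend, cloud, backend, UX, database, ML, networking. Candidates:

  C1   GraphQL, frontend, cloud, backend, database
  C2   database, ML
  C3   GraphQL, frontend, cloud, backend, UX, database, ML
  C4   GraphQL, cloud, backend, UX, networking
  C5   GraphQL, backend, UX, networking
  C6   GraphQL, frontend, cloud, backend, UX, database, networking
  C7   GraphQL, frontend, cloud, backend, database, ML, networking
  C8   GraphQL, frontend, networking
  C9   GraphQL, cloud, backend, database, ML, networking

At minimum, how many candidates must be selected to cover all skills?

2

C2, C6 together cover {GraphQL, frontend, cloud, backend, UX, database, ML, networking} — every skill.
No single candidate contains all 8 skills, so 2 is optimal.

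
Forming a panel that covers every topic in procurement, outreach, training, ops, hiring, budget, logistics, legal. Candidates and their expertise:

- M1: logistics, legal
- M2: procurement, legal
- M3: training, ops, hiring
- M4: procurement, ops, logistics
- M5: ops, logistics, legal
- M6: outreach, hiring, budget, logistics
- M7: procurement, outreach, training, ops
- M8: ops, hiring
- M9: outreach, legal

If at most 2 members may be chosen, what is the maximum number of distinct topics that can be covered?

7

Choosing M6, M7 covers {procurement, outreach, training, ops, hiring, budget, logistics} — 7 topics.
No choice of 2 members does better; here legal is left uncovered.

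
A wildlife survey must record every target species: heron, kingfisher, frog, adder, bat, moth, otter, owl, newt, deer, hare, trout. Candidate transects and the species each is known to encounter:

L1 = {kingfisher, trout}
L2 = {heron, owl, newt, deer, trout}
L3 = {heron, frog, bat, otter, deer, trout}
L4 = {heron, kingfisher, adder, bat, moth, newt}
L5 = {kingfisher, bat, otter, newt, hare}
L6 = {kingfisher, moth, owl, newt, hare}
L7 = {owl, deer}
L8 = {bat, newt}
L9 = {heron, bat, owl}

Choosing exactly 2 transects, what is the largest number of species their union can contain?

Choosing L3, L6 covers {heron, kingfisher, frog, bat, moth, otter, owl, newt, deer, hare, trout} — 11 species.
No choice of 2 transects does better; here adder is left uncovered.

11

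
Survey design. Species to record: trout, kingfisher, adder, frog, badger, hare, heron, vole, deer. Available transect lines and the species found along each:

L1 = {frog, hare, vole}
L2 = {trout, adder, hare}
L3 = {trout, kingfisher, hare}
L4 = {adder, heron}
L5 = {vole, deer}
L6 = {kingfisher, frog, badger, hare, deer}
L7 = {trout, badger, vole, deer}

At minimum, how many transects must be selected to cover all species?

L4, L6, L7 together cover {trout, kingfisher, adder, frog, badger, hare, heron, vole, deer} — every species.
No 2 of the 7 transects cover everything (all 21 pairs fall short), so 3 is minimum.
Greedy (largest uncovered first) would take L6, L2, L1, L4 — 4 transects — but 3 suffice.

3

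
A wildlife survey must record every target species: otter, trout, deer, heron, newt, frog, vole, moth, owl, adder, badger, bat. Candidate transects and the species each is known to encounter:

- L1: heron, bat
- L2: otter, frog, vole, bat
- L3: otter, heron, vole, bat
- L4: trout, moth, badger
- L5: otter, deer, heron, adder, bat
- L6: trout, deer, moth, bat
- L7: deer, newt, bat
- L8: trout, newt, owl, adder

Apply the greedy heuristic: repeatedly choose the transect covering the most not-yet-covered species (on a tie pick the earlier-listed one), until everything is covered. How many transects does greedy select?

Pick 1: L5 covers 5 new species (otter, deer, heron, adder, bat).
Pick 2: L4 covers 3 new species (trout, moth, badger).
Pick 3: L2 covers 2 new species (frog, vole).
Pick 4: L8 covers 2 new species (newt, owl).
Greedy uses 4 transects.

4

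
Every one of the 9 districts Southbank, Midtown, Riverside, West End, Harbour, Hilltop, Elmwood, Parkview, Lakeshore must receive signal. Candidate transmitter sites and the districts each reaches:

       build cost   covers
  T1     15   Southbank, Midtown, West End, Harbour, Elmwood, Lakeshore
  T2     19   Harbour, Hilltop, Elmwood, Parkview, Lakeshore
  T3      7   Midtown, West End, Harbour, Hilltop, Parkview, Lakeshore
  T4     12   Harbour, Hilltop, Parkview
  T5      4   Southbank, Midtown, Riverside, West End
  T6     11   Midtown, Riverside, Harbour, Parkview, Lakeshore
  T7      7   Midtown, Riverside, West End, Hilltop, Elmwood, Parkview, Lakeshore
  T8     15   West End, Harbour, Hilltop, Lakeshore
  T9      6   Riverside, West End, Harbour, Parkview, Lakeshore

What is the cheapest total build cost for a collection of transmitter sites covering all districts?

17

T5, T7, T9 cover every district at build cost 4 + 7 + 6 = 17.
Any cover uses at least 2 transmitter sites; among all covering selections none totals below 17.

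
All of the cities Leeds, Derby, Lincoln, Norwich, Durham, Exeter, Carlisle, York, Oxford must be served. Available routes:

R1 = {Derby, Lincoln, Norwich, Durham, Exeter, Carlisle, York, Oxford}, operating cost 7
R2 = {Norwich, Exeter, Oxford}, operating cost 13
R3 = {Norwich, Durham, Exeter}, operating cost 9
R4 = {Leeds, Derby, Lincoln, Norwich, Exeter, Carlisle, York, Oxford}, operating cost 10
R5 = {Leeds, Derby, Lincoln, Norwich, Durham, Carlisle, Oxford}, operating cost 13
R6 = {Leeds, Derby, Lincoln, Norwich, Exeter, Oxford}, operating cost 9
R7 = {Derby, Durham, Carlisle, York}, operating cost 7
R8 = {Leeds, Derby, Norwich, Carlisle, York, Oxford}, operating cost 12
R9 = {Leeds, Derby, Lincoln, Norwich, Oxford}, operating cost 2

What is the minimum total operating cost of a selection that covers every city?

R1, R9 cover every city at operating cost 7 + 2 = 9.
Any cover uses at least 2 routes; among all covering selections none totals below 9.

9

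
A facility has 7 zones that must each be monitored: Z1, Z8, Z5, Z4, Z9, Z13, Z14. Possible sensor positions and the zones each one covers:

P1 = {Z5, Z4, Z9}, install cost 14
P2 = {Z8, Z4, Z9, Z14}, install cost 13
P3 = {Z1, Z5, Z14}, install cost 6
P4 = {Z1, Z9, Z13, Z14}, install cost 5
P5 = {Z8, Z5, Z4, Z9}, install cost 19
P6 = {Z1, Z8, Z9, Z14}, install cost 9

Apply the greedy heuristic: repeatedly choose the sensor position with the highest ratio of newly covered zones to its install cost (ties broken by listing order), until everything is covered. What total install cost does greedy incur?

Pick 1: P4 adds 4 new (Z1, Z9, Z13, Z14) at install cost 5 (ratio 4/5).
Pick 2: P3 adds 1 new (Z5) at install cost 6 (ratio 1/6).
Pick 3: P2 adds 2 new (Z8, Z4) at install cost 13 (ratio 2/13).
Greedy total install cost: 5 + 6 + 13 = 24.

24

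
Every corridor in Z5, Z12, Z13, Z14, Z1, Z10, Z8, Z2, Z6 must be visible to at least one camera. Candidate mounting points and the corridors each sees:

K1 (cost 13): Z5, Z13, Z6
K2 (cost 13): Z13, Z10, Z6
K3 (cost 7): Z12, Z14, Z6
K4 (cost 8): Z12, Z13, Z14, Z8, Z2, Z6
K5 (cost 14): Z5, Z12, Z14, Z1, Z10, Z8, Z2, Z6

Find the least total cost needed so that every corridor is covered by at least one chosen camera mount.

22

K4, K5 cover every corridor at cost 8 + 14 = 22.
Any cover uses at least 2 camera mounts; among all covering selections none totals below 22.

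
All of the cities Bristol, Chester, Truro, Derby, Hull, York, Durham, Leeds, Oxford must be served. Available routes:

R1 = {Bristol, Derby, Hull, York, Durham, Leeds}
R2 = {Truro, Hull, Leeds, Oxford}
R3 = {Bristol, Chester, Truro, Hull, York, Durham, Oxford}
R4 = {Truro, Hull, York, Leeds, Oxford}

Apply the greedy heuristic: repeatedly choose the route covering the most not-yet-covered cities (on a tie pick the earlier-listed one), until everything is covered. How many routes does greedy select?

2

Pick 1: R3 covers 7 new cities (Bristol, Chester, Truro, Hull, York, Durham, Oxford).
Pick 2: R1 covers 2 new cities (Derby, Leeds).
Greedy uses 2 routes.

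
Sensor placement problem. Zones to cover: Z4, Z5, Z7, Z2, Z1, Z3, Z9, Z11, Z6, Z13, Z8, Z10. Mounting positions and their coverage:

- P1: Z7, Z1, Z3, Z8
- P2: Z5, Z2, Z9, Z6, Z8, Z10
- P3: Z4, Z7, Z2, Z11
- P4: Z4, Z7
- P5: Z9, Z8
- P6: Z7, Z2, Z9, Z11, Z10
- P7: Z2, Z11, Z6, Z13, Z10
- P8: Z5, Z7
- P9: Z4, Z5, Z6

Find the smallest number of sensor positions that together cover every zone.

P1, P2, P3, P7 together cover {Z4, Z5, Z7, Z2, Z1, Z3, Z9, Z11, Z6, Z13, Z8, Z10} — every zone.
No 3 of the 9 sensor positions cover everything (all 84 triples fall short), so 4 is minimum.

4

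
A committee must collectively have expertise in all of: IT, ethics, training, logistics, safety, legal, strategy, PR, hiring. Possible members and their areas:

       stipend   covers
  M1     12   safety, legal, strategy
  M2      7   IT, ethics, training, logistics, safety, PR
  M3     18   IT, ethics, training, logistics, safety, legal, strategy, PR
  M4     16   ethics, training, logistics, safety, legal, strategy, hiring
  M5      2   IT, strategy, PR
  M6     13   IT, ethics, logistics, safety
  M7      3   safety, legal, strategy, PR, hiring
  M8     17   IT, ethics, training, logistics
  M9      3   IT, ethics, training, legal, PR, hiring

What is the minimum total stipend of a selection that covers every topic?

M2, M7 cover every topic at stipend 7 + 3 = 10.
Any cover uses at least 2 members; among all covering selections none totals below 10.
Greedy by coverage-per-stipend would pick M9, M7, M2 for 13 — worse than the optimum 10.

10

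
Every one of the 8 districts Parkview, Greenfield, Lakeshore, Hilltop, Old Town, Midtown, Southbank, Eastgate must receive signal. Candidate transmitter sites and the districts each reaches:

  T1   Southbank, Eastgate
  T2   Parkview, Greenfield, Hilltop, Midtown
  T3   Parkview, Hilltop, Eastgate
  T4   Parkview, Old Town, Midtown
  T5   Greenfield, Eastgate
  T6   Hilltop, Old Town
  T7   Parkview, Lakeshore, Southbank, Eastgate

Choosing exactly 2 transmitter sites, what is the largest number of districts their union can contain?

7

Choosing T2, T7 covers {Parkview, Greenfield, Lakeshore, Hilltop, Midtown, Southbank, Eastgate} — 7 districts.
No choice of 2 transmitter sites does better; here Old Town is left uncovered.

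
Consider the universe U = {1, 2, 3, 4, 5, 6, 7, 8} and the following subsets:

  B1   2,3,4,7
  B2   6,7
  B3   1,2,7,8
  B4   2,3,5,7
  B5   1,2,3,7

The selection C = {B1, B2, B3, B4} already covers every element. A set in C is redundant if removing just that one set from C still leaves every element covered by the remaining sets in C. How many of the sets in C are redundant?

Drop B1: 4 uncovered — not redundant.
Drop B2: 6 uncovered — not redundant.
Drop B3: 1, 8 uncovered — not redundant.
Drop B4: 5 uncovered — not redundant.
None of the sets in C is redundant.

0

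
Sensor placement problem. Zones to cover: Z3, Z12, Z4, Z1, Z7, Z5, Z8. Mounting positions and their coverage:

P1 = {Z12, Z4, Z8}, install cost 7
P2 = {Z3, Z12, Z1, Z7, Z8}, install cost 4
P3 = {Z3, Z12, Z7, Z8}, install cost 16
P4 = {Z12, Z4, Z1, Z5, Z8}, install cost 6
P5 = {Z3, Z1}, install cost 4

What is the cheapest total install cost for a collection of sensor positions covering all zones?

10

P2, P4 cover every zone at install cost 4 + 6 = 10.
Any cover uses at least 2 sensor positions; among all covering selections none totals below 10.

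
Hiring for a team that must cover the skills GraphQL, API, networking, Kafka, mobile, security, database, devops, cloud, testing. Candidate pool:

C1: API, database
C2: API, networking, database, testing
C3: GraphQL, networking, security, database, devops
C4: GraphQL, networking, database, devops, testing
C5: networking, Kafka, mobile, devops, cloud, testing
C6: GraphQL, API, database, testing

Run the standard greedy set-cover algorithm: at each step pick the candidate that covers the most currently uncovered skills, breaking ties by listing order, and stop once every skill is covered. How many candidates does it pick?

Pick 1: C5 covers 6 new skills (networking, Kafka, mobile, devops, cloud, testing).
Pick 2: C3 covers 3 new skills (GraphQL, security, database).
Pick 3: C1 covers 1 new skills (API).
Greedy uses 3 candidates.

3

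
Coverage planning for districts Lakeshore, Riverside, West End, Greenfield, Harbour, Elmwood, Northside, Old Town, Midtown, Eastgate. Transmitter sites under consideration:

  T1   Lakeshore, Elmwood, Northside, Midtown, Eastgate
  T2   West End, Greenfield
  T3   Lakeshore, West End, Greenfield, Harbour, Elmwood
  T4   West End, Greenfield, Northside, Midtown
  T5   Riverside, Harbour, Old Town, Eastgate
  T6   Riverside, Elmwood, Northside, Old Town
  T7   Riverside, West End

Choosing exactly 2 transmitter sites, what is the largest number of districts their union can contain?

Choosing T1, T3 covers {Lakeshore, West End, Greenfield, Harbour, Elmwood, Northside, Midtown, Eastgate} — 8 districts.
No choice of 2 transmitter sites does better; here Riverside, Old Town are left uncovered.

8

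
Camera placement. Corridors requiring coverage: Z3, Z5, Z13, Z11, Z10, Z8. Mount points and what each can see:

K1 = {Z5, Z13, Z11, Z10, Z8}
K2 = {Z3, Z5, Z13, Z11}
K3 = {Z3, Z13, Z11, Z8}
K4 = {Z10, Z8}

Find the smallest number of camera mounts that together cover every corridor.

2

K1, K2 together cover {Z3, Z5, Z13, Z11, Z10, Z8} — every corridor.
No single camera mount contains all 6 corridors, so 2 is optimal.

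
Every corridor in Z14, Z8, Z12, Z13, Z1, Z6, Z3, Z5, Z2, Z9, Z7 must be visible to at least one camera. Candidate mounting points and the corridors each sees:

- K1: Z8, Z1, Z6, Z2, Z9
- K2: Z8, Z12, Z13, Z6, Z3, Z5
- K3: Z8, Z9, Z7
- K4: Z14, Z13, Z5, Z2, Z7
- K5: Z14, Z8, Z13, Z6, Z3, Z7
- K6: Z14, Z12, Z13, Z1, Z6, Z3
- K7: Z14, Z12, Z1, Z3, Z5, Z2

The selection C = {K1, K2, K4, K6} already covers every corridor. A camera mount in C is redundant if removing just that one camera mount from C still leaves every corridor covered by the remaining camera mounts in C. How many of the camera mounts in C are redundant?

Drop K1: Z9 uncovered — not redundant.
Drop K2: the rest still cover every corridor — redundant.
Drop K4: Z7 uncovered — not redundant.
Drop K6: the rest still cover every corridor — redundant.
2 redundant: K2, K6.

2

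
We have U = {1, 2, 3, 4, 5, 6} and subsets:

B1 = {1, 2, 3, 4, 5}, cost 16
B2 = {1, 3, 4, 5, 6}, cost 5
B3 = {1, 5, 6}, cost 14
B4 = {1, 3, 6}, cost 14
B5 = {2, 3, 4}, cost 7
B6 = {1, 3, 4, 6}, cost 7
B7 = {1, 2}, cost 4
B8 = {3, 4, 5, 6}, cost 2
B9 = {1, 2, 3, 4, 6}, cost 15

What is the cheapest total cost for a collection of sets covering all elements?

6

B7, B8 cover every element at cost 4 + 2 = 6.
Any cover uses at least 2 sets; among all covering selections none totals below 6.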